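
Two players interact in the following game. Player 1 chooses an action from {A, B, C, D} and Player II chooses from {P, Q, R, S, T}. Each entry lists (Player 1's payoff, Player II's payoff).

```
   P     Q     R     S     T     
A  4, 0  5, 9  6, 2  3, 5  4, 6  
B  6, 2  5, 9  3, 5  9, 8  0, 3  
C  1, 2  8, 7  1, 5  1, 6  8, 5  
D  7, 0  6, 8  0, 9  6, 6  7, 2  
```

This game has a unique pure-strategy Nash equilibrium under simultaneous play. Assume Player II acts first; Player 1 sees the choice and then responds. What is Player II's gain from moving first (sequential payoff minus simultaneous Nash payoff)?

Backward induction with Player II moving first.
- P: Player 1 compares 4, 6, 1, 7 and picks D; Player II would get 0.
- Q: Player 1 compares 5, 5, 8, 6 and picks C; Player II would get 7.
- R: Player 1 compares 6, 3, 1, 0 and picks A; Player II would get 2.
- S: Player 1 compares 3, 9, 1, 6 and picks B; Player II would get 8.
- T: Player 1 compares 4, 0, 8, 7 and picks C; Player II would get 5.
Among 0, 7, 2, 8, 5, the best is 8 at S. Subgame-perfect outcome: (B, S) with payoffs (9, 8).
Under simultaneous play:
Player 1's best replies: P→D; Q→C; R→A; S→B; T→C.
Player II's best replies: A→Q; B→Q; C→Q; D→R.
The unique mutual best reply is (C, Q), giving (8, 7).
Player II's commitment gain: 8 − 7 = 1.

1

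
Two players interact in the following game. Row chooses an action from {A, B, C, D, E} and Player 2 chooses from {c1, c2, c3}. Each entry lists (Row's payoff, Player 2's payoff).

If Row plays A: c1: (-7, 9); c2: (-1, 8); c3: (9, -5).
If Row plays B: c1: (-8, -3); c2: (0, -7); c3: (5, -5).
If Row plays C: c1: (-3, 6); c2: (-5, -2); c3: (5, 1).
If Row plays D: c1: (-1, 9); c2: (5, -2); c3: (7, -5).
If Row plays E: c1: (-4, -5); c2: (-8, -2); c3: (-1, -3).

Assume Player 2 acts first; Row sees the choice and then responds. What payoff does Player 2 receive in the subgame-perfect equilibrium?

9

Backward induction with Player 2 moving first.
- c1: Row compares -7, -8, -3, -1, -4 and picks D; Player 2 would get 9.
- c2: Row compares -1, 0, -5, 5, -8 and picks D; Player 2 would get -2.
- c3: Row compares 9, 5, 5, 7, -1 and picks A; Player 2 would get -5.
Player 2's induced payoffs are 9, -2, -5, so Player 2 commits to c1. Subgame-perfect outcome: (D, c1) with payoffs (-1, 9).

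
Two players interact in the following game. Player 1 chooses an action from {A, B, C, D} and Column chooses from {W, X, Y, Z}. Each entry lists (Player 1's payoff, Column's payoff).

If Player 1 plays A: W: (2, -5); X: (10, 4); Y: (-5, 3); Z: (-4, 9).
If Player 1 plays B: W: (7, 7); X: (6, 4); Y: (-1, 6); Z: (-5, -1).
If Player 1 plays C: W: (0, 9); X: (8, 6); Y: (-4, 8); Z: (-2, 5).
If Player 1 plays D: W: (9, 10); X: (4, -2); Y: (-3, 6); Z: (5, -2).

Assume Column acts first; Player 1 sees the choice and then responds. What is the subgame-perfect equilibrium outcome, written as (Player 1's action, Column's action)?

(D, W)

Player 1 best-responds to each possible Column move:
- W → Player 1 plays D (best of 2, 7, 0, 9); Column gets 10.
- X → Player 1 plays A (best of 10, 6, 8, 4); Column gets 4.
- Y → Player 1 plays B (best of -5, -1, -4, -3); Column gets 6.
- Z → Player 1 plays D (best of -4, -5, -2, 5); Column gets -2.
Column's induced payoffs are 10, 4, 6, -2, so Column commits to W. Subgame-perfect outcome: (D, W) with payoffs (9, 10).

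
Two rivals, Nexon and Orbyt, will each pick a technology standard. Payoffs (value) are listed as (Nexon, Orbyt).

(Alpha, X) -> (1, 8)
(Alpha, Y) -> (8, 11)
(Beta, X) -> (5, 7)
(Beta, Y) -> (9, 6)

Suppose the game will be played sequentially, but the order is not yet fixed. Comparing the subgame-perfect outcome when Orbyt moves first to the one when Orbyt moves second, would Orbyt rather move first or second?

If Nexon leads: Orbyt's best replies are Alpha→Y, Beta→X; Nexon's induced payoffs 8, 5; outcome (Alpha, Y), payoffs (8, 11).
If Orbyt leads: Nexon's best replies are X→Beta, Y→Beta; Orbyt's induced payoffs 7, 6; outcome (Beta, X), payoffs (5, 7).
Orbyt gets 7 moving first and 11 moving second, so Orbyt prefers to move second.

second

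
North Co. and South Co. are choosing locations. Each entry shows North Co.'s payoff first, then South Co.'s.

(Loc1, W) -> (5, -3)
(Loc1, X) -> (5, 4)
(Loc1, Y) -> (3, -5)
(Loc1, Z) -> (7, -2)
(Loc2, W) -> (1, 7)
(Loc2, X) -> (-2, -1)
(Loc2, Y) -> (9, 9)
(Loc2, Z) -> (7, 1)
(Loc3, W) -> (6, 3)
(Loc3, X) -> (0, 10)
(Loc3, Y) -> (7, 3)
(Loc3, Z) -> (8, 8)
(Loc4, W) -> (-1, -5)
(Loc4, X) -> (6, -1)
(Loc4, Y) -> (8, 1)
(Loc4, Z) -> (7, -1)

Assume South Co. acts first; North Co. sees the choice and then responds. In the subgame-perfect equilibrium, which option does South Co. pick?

North Co. best-responds to each possible South Co. move:
- W: BR = Loc3, leader payoff 3.
- X: BR = Loc4, leader payoff -1.
- Y: BR = Loc2, leader payoff 9.
- Z: BR = Loc3, leader payoff 8.
South Co.'s induced payoffs are 3, -1, 9, 8, so South Co. commits to Y. Subgame-perfect outcome: (Loc2, Y) with payoffs (9, 9).

Y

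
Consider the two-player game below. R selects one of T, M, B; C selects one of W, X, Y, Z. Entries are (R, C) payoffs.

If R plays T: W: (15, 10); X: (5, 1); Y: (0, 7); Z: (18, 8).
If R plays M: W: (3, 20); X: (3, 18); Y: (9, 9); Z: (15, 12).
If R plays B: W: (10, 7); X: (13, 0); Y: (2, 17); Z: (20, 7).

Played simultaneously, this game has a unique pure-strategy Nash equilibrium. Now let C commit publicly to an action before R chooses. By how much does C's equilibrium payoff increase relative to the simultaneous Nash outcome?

0

Work backward from R's decision.
- W: BR = T, leader payoff 10.
- X: BR = B, leader payoff 0.
- Y: BR = M, leader payoff 9.
- Z: BR = B, leader payoff 7.
C's induced payoffs are 10, 0, 9, 7, so C commits to W. Subgame-perfect outcome: (T, W) with payoffs (15, 10).
For the simultaneous game, intersect best replies.
R's best replies: W→T; X→B; Y→M; Z→B.
C's best replies: T→W; M→W; B→Y.
The unique mutual best reply is (T, W), giving (15, 10).
C's commitment gain: 10 − 10 = 0.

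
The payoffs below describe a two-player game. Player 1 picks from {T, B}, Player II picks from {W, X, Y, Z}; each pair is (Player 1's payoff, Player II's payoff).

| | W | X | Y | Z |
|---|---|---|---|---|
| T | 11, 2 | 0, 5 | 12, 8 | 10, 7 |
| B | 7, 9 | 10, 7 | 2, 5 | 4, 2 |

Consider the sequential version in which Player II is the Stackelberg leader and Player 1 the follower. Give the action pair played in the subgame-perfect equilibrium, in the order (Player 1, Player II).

(T, Y)

Backward induction with Player II moving first.
- W: Player 1 compares 11, 7 and picks T; Player II would get 2.
- X: Player 1 compares 0, 10 and picks B; Player II would get 7.
- Y: Player 1 compares 12, 2 and picks T; Player II would get 8.
- Z: Player 1 compares 10, 4 and picks T; Player II would get 7.
Among 2, 7, 8, 7, the best is 8 at Y. Subgame-perfect outcome: (T, Y) with payoffs (12, 8).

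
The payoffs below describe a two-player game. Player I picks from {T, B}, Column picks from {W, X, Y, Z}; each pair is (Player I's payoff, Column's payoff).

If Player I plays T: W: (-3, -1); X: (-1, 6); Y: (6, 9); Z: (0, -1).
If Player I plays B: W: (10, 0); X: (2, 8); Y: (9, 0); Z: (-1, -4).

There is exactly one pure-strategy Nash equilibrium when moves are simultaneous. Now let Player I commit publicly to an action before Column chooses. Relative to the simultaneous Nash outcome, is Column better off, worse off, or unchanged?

better off

Work backward from Column's decision.
- T: BR = Y, leader payoff 6.
- B: BR = X, leader payoff 2.
Among 6, 2, the best is 6 at T. Subgame-perfect outcome: (T, Y) with payoffs (6, 9).
Under simultaneous play:
Player I's best replies: W→B; X→B; Y→B; Z→T.
Column's best replies: T→Y; B→X.
Only (B, X) has each player best-responding; Nash payoffs (2, 8).
Column earns 9 sequentially versus 8 at the Nash outcome: better off.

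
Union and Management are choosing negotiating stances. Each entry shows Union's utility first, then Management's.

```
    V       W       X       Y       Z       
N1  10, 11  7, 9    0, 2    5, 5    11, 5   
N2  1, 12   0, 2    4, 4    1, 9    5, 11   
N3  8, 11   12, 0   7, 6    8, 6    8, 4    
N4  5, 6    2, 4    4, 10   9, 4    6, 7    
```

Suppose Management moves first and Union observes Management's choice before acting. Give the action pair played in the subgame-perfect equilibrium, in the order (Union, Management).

(N1, V)

Backward induction with Management moving first.
- V → Union plays N1 (best of 10, 1, 8, 5); Management gets 11.
- W → Union plays N3 (best of 7, 0, 12, 2); Management gets 0.
- X → Union plays N3 (best of 0, 4, 7, 4); Management gets 6.
- Y → Union plays N4 (best of 5, 1, 8, 9); Management gets 4.
- Z → Union plays N1 (best of 11, 5, 8, 6); Management gets 5.
Among 11, 0, 6, 4, 5, the best is 11 at V. Subgame-perfect outcome: (N1, V) with payoffs (10, 11).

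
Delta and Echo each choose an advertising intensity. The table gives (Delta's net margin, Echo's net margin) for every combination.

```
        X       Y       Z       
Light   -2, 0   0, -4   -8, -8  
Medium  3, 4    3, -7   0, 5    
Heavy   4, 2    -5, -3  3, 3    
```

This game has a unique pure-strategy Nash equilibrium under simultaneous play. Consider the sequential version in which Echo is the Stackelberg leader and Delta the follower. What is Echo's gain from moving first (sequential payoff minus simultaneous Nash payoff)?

0

Delta best-responds to each possible Echo move:
- X → Delta plays Heavy (best of -2, 3, 4); Echo gets 2.
- Y → Delta plays Medium (best of 0, 3, -5); Echo gets -7.
- Z → Delta plays Heavy (best of -8, 0, 3); Echo gets 3.
Among 2, -7, 3, the best is 3 at Z. Subgame-perfect outcome: (Heavy, Z) with payoffs (3, 3).
For the simultaneous game, intersect best replies.
Delta's best replies: X→Heavy; Y→Medium; Z→Heavy.
Echo's best replies: Light→X; Medium→Z; Heavy→Z.
The unique mutual best reply is (Heavy, Z), giving (3, 3).
Echo's commitment gain: 3 − 3 = 0.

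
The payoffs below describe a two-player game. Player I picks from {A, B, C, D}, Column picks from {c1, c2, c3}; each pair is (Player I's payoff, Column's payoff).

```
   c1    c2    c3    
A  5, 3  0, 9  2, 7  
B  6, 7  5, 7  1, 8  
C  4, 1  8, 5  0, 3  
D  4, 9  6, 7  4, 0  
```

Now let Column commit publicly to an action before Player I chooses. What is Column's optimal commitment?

c1

Work backward from Player I's decision.
- c1: Player I compares 5, 6, 4, 4 and picks B; Column would get 7.
- c2: Player I compares 0, 5, 8, 6 and picks C; Column would get 5.
- c3: Player I compares 2, 1, 0, 4 and picks D; Column would get 0.
Column's induced payoffs are 7, 5, 0, so Column commits to c1. Subgame-perfect outcome: (B, c1) with payoffs (6, 7).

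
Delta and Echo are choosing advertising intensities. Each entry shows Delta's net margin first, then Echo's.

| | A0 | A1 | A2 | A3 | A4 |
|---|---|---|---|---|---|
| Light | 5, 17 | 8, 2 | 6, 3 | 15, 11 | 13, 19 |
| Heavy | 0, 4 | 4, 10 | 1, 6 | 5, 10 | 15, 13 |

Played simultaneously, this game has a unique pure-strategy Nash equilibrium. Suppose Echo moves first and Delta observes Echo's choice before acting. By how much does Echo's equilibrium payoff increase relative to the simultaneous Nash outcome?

4

Solve by backward induction (Echo leads).
- A0 → Delta plays Light (best of 5, 0); Echo gets 17.
- A1 → Delta plays Light (best of 8, 4); Echo gets 2.
- A2 → Delta plays Light (best of 6, 1); Echo gets 3.
- A3 → Delta plays Light (best of 15, 5); Echo gets 11.
- A4 → Delta plays Heavy (best of 13, 15); Echo gets 13.
Maximizing over 17, 2, 3, 11, 13, Echo chooses A0. Subgame-perfect outcome: (Light, A0) with payoffs (5, 17).
Now find the simultaneous Nash equilibrium.
Delta's best replies: A0→Light; A1→Light; A2→Light; A3→Light; A4→Heavy.
Echo's best replies: Light→A4; Heavy→A4.
The unique mutual best reply is (Heavy, A4), giving (15, 13).
Echo's commitment gain: 17 − 13 = 4.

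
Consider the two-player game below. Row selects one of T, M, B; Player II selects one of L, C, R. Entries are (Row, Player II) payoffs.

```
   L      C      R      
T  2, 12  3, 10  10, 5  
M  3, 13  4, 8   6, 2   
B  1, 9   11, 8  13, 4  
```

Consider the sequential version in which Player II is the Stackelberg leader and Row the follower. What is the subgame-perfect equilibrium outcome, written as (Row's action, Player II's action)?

(M, L)

Backward induction with Player II moving first.
- L → Row plays M (best of 2, 3, 1); Player II gets 13.
- C → Row plays B (best of 3, 4, 11); Player II gets 8.
- R → Row plays B (best of 10, 6, 13); Player II gets 4.
Among 13, 8, 4, the best is 13 at L. Subgame-perfect outcome: (M, L) with payoffs (3, 13).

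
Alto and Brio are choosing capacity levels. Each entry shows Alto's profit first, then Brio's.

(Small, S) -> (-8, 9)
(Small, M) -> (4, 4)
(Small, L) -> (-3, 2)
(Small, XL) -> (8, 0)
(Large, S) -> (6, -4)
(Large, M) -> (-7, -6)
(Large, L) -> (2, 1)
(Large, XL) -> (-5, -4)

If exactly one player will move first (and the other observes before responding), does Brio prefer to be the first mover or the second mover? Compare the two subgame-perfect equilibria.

If Alto leads: Brio's best replies are Small→S, Large→L; Alto's induced payoffs -8, 2; outcome (Large, L), payoffs (2, 1).
If Brio leads: Alto's best replies are S→Large, M→Small, L→Large, XL→Small; Brio's induced payoffs -4, 4, 1, 0; outcome (Small, M), payoffs (4, 4).
Brio gets 4 moving first and 1 moving second, so Brio prefers to move first.

first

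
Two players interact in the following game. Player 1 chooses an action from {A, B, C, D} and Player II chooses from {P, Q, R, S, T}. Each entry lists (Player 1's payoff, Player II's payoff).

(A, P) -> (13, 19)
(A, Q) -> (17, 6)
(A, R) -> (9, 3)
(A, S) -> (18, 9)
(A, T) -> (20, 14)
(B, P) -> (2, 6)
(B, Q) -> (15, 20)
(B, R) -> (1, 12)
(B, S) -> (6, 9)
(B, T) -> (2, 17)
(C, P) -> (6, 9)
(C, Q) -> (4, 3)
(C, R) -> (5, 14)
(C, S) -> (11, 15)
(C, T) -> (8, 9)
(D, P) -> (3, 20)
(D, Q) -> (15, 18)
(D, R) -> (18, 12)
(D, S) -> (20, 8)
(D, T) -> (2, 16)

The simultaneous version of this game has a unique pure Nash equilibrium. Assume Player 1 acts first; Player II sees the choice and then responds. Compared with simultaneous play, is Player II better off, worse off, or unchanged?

better off

Backward induction with Player 1 moving first.
- A: Player II compares 19, 6, 3, 9, 14 and picks P; Player 1 would get 13.
- B: Player II compares 6, 20, 12, 9, 17 and picks Q; Player 1 would get 15.
- C: Player II compares 9, 3, 14, 15, 9 and picks S; Player 1 would get 11.
- D: Player II compares 20, 18, 12, 8, 16 and picks P; Player 1 would get 3.
Player 1's induced payoffs are 13, 15, 11, 3, so Player 1 commits to B. Subgame-perfect outcome: (B, Q) with payoffs (15, 20).
Now find the simultaneous Nash equilibrium.
Player 1's best replies: P→A; Q→A; R→D; S→D; T→A.
Player II's best replies: A→P; B→Q; C→S; D→P.
Only (A, P) has each player best-responding; Nash payoffs (13, 19).
Player II earns 20 sequentially versus 19 at the Nash outcome: better off.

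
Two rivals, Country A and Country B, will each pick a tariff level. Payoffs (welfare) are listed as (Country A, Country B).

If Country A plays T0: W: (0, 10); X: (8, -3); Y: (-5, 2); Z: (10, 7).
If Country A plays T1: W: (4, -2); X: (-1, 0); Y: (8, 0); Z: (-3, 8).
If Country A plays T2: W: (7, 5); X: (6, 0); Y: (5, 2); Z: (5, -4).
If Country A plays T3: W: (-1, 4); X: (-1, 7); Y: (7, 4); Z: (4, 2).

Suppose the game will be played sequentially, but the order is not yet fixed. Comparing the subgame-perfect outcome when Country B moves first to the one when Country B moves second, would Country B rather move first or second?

first

If Country A leads: Country B's best replies are T0→W, T1→Z, T2→W, T3→X; Country A's induced payoffs 0, -3, 7, -1; outcome (T2, W), payoffs (7, 5).
If Country B leads: Country A's best replies are W→T2, X→T0, Y→T1, Z→T0; Country B's induced payoffs 5, -3, 0, 7; outcome (T0, Z), payoffs (10, 7).
Country B gets 7 moving first and 5 moving second, so Country B prefers to move first.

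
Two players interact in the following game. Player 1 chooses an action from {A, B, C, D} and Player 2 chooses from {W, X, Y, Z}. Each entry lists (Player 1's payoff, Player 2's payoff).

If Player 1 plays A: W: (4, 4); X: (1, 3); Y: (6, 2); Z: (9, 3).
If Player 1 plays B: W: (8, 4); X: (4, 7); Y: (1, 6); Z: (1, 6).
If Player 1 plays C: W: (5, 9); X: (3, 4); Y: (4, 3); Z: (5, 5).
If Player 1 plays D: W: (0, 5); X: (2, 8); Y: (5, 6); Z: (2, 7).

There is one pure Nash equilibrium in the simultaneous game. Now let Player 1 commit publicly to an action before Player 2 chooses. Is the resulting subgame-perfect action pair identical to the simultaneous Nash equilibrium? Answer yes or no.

Work backward from Player 2's decision.
- A: Player 2 compares 4, 3, 2, 3 and picks W; Player 1 would get 4.
- B: Player 2 compares 4, 7, 6, 6 and picks X; Player 1 would get 4.
- C: Player 2 compares 9, 4, 3, 5 and picks W; Player 1 would get 5.
- D: Player 2 compares 5, 8, 6, 7 and picks X; Player 1 would get 2.
Among 4, 4, 5, 2, the best is 5 at C. Subgame-perfect outcome: (C, W) with payoffs (5, 9).
Now find the simultaneous Nash equilibrium.
Player 1's best replies: W→B; X→B; Y→A; Z→A.
Player 2's best replies: A→W; B→X; C→W; D→X.
The unique mutual best reply is (B, X), giving (4, 7).
Sequential outcome (C, W) differs from the Nash profile (B, X).

no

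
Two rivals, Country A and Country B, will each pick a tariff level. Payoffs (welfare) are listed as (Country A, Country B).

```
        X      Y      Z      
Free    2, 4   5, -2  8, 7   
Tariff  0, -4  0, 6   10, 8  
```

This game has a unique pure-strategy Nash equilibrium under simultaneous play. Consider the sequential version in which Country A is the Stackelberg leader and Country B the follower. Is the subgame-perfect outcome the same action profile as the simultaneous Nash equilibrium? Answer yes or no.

Country B best-responds to each possible Country A move:
- Free: BR = Z, leader payoff 8.
- Tariff: BR = Z, leader payoff 10.
Country A's induced payoffs are 8, 10, so Country A commits to Tariff. Subgame-perfect outcome: (Tariff, Z) with payoffs (10, 8).
Under simultaneous play:
Country A's best replies: X→Free; Y→Free; Z→Tariff.
Country B's best replies: Free→Z; Tariff→Z.
The unique mutual best reply is (Tariff, Z), giving (10, 8).
Sequential outcome (Tariff, Z) coincides with the Nash profile (Tariff, Z).

yes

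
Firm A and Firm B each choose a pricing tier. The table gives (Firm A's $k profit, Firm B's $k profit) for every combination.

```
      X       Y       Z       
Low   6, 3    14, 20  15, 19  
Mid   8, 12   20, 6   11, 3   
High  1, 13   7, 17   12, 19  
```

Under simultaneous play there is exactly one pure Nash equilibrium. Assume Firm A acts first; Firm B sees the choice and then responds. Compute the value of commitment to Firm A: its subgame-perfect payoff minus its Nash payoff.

Firm B best-responds to each possible Firm A move:
- Low: Firm B compares 3, 20, 19 and picks Y; Firm A would get 14.
- Mid: Firm B compares 12, 6, 3 and picks X; Firm A would get 8.
- High: Firm B compares 13, 17, 19 and picks Z; Firm A would get 12.
Maximizing over 14, 8, 12, Firm A chooses Low. Subgame-perfect outcome: (Low, Y) with payoffs (14, 20).
Now find the simultaneous Nash equilibrium.
Firm A's best replies: X→Mid; Y→Mid; Z→Low.
Firm B's best replies: Low→Y; Mid→X; High→Z.
Only (Mid, X) has each player best-responding; Nash payoffs (8, 12).
Firm A's commitment gain: 14 − 8 = 6.

6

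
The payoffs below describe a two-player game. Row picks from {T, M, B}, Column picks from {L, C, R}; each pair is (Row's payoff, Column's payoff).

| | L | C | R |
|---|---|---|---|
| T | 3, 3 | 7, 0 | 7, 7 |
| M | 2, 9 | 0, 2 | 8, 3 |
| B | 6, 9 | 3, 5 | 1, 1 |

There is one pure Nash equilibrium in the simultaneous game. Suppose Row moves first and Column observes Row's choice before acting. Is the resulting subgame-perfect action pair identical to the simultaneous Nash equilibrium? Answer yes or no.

no

Column best-responds to each possible Row move:
- T → Column plays R (best of 3, 0, 7); Row gets 7.
- M → Column plays L (best of 9, 2, 3); Row gets 2.
- B → Column plays L (best of 9, 5, 1); Row gets 6.
Among 7, 2, 6, the best is 7 at T. Subgame-perfect outcome: (T, R) with payoffs (7, 7).
Now find the simultaneous Nash equilibrium.
Row's best replies: L→B; C→T; R→M.
Column's best replies: T→R; M→L; B→L.
The unique mutual best reply is (B, L), giving (6, 9).
Sequential outcome (T, R) differs from the Nash profile (B, L).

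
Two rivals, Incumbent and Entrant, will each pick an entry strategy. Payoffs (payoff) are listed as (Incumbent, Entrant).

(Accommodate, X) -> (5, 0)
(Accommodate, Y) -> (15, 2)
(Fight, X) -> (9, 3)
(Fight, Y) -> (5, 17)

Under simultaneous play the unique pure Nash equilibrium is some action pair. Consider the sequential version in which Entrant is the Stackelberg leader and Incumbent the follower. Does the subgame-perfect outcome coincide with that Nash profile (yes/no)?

Work backward from Incumbent's decision.
- X: BR = Fight, leader payoff 3.
- Y: BR = Accommodate, leader payoff 2.
Entrant's induced payoffs are 3, 2, so Entrant commits to X. Subgame-perfect outcome: (Fight, X) with payoffs (9, 3).
Under simultaneous play:
Incumbent's best replies: X→Fight; Y→Accommodate.
Entrant's best replies: Accommodate→Y; Fight→Y.
The unique mutual best reply is (Accommodate, Y), giving (15, 2).
Sequential outcome (Fight, X) differs from the Nash profile (Accommodate, Y).

no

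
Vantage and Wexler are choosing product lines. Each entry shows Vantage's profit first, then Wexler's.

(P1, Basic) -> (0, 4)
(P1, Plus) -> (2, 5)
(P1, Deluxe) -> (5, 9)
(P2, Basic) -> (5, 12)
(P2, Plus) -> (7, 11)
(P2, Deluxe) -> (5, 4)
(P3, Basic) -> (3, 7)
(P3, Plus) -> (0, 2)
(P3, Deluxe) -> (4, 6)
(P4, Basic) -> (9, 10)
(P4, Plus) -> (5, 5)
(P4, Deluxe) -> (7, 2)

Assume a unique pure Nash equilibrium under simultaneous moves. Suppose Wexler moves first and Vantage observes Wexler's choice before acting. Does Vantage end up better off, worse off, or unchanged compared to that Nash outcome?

Backward induction with Wexler moving first.
- Basic: BR = P4, leader payoff 10.
- Plus: BR = P2, leader payoff 11.
- Deluxe: BR = P4, leader payoff 2.
Maximizing over 10, 11, 2, Wexler chooses Plus. Subgame-perfect outcome: (P2, Plus) with payoffs (7, 11).
Under simultaneous play:
Vantage's best replies: Basic→P4; Plus→P2; Deluxe→P4.
Wexler's best replies: P1→Deluxe; P2→Basic; P3→Basic; P4→Basic.
Only (P4, Basic) has each player best-responding; Nash payoffs (9, 10).
Vantage earns 7 sequentially versus 9 at the Nash outcome: worse off.

worse off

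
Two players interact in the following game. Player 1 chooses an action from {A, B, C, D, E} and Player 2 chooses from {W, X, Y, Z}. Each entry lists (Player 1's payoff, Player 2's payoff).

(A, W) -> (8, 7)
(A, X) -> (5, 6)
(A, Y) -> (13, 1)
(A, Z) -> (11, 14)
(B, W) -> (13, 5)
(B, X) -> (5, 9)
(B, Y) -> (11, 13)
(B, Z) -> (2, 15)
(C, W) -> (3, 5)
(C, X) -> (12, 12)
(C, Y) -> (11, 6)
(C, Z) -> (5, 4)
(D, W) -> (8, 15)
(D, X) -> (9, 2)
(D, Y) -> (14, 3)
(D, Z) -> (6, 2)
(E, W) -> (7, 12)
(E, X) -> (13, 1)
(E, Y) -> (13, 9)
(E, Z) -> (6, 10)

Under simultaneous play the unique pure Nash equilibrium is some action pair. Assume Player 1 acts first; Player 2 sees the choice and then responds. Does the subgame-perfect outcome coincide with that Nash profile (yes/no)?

Backward induction with Player 1 moving first.
- A: BR = Z, leader payoff 11.
- B: BR = Z, leader payoff 2.
- C: BR = X, leader payoff 12.
- D: BR = W, leader payoff 8.
- E: BR = W, leader payoff 7.
Among 11, 2, 12, 8, 7, the best is 12 at C. Subgame-perfect outcome: (C, X) with payoffs (12, 12).
For the simultaneous game, intersect best replies.
Player 1's best replies: W→B; X→E; Y→D; Z→A.
Player 2's best replies: A→Z; B→Z; C→X; D→W; E→W.
The unique mutual best reply is (A, Z), giving (11, 14).
Sequential outcome (C, X) differs from the Nash profile (A, Z).

no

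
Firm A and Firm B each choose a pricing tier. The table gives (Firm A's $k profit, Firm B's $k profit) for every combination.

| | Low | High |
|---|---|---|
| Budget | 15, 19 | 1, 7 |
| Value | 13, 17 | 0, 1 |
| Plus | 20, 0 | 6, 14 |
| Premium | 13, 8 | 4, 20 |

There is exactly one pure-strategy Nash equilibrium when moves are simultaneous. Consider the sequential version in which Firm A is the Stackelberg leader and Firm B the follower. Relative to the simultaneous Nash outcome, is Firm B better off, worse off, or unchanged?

better off

Firm B best-responds to each possible Firm A move:
- Budget → Firm B plays Low (best of 19, 7); Firm A gets 15.
- Value → Firm B plays Low (best of 17, 1); Firm A gets 13.
- Plus → Firm B plays High (best of 0, 14); Firm A gets 6.
- Premium → Firm B plays High (best of 8, 20); Firm A gets 4.
Among 15, 13, 6, 4, the best is 15 at Budget. Subgame-perfect outcome: (Budget, Low) with payoffs (15, 19).
Under simultaneous play:
Firm A's best replies: Low→Plus; High→Plus.
Firm B's best replies: Budget→Low; Value→Low; Plus→High; Premium→High.
The unique mutual best reply is (Plus, High), giving (6, 14).
Firm B earns 19 sequentially versus 14 at the Nash outcome: better off.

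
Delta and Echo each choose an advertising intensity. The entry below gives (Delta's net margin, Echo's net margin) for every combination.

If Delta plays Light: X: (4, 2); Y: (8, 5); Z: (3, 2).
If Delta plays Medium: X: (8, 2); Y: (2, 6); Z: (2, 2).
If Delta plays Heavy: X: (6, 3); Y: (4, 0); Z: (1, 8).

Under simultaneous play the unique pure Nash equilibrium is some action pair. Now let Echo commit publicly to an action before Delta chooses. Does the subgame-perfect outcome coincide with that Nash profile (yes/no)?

yes

Solve by backward induction (Echo leads).
- X: BR = Medium, leader payoff 2.
- Y: BR = Light, leader payoff 5.
- Z: BR = Light, leader payoff 2.
Among 2, 5, 2, the best is 5 at Y. Subgame-perfect outcome: (Light, Y) with payoffs (8, 5).
Under simultaneous play:
Delta's best replies: X→Medium; Y→Light; Z→Light.
Echo's best replies: Light→Y; Medium→Y; Heavy→Z.
The unique mutual best reply is (Light, Y), giving (8, 5).
Sequential outcome (Light, Y) coincides with the Nash profile (Light, Y).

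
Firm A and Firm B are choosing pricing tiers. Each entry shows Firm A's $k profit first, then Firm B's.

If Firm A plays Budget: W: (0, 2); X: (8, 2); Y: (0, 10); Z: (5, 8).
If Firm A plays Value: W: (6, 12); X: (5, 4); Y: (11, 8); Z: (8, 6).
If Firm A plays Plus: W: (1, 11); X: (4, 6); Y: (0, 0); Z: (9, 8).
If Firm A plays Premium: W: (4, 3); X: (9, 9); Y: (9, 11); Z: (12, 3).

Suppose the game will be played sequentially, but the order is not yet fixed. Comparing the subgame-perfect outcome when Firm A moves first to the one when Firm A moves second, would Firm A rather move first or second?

If Firm A leads: Firm B's best replies are Budget→Y, Value→W, Plus→W, Premium→Y; Firm A's induced payoffs 0, 6, 1, 9; outcome (Premium, Y), payoffs (9, 11).
If Firm B leads: Firm A's best replies are W→Value, X→Premium, Y→Value, Z→Premium; Firm B's induced payoffs 12, 9, 8, 3; outcome (Value, W), payoffs (6, 12).
Firm A gets 9 moving first and 6 moving second, so Firm A prefers to move first.

first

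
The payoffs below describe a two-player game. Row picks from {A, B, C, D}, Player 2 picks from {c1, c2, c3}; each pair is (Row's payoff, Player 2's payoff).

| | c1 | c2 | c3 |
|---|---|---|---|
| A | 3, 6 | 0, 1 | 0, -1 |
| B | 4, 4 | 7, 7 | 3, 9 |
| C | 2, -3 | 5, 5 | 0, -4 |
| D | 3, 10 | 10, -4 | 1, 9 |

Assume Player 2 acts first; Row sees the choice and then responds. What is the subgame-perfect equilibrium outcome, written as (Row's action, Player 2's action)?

(B, c3)

Row best-responds to each possible Player 2 move:
- c1: BR = B, leader payoff 4.
- c2: BR = D, leader payoff -4.
- c3: BR = B, leader payoff 9.
Maximizing over 4, -4, 9, Player 2 chooses c3. Subgame-perfect outcome: (B, c3) with payoffs (3, 9).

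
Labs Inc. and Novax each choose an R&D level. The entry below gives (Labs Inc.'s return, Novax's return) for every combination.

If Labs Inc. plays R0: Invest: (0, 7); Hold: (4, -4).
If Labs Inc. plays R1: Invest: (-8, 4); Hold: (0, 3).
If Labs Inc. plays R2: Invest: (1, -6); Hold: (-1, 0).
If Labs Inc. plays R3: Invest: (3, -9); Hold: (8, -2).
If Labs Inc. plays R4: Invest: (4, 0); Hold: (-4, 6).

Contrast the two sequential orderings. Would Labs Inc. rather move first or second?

If Labs Inc. leads: Novax's best replies are R0→Invest, R1→Invest, R2→Hold, R3→Hold, R4→Hold; Labs Inc.'s induced payoffs 0, -8, -1, 8, -4; outcome (R3, Hold), payoffs (8, -2).
If Novax leads: Labs Inc.'s best replies are Invest→R4, Hold→R3; Novax's induced payoffs 0, -2; outcome (R4, Invest), payoffs (4, 0).
Labs Inc. gets 8 moving first and 4 moving second, so Labs Inc. prefers to move first.

first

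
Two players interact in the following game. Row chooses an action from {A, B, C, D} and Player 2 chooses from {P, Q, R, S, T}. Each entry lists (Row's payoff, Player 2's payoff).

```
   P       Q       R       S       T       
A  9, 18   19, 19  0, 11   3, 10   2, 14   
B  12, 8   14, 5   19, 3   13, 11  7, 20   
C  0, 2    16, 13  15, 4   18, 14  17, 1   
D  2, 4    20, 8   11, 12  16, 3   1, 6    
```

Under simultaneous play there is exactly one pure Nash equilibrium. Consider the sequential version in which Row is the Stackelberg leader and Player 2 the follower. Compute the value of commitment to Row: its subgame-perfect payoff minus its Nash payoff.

1

Solve by backward induction (Row leads).
- A → Player 2 plays Q (best of 18, 19, 11, 10, 14); Row gets 19.
- B → Player 2 plays T (best of 8, 5, 3, 11, 20); Row gets 7.
- C → Player 2 plays S (best of 2, 13, 4, 14, 1); Row gets 18.
- D → Player 2 plays R (best of 4, 8, 12, 3, 6); Row gets 11.
Maximizing over 19, 7, 18, 11, Row chooses A. Subgame-perfect outcome: (A, Q) with payoffs (19, 19).
For the simultaneous game, intersect best replies.
Row's best replies: P→B; Q→D; R→B; S→C; T→C.
Player 2's best replies: A→Q; B→T; C→S; D→R.
The unique mutual best reply is (C, S), giving (18, 14).
Row's commitment gain: 19 − 18 = 1.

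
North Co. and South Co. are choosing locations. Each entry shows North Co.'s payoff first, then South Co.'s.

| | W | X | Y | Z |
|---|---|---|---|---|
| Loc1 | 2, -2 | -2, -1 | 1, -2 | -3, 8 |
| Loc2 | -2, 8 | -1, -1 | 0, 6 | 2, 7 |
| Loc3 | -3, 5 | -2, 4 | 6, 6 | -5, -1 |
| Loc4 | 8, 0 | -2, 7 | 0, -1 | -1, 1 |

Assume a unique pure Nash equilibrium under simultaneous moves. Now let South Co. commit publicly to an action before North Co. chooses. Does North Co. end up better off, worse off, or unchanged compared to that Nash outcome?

North Co. best-responds to each possible South Co. move:
- W → North Co. plays Loc4 (best of 2, -2, -3, 8); South Co. gets 0.
- X → North Co. plays Loc2 (best of -2, -1, -2, -2); South Co. gets -1.
- Y → North Co. plays Loc3 (best of 1, 0, 6, 0); South Co. gets 6.
- Z → North Co. plays Loc2 (best of -3, 2, -5, -1); South Co. gets 7.
Maximizing over 0, -1, 6, 7, South Co. chooses Z. Subgame-perfect outcome: (Loc2, Z) with payoffs (2, 7).
For the simultaneous game, intersect best replies.
North Co.'s best replies: W→Loc4; X→Loc2; Y→Loc3; Z→Loc2.
South Co.'s best replies: Loc1→Z; Loc2→W; Loc3→Y; Loc4→X.
Only (Loc3, Y) has each player best-responding; Nash payoffs (6, 6).
North Co. earns 2 sequentially versus 6 at the Nash outcome: worse off.

worse off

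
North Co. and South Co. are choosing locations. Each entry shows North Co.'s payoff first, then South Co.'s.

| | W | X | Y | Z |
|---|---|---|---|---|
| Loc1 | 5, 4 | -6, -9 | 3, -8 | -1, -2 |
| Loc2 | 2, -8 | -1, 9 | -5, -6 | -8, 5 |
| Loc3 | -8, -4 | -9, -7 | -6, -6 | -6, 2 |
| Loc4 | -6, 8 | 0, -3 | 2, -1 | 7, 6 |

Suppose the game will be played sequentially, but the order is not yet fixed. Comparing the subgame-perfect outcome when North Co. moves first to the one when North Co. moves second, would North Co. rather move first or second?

second

If North Co. leads: South Co.'s best replies are Loc1→W, Loc2→X, Loc3→Z, Loc4→W; North Co.'s induced payoffs 5, -1, -6, -6; outcome (Loc1, W), payoffs (5, 4).
If South Co. leads: North Co.'s best replies are W→Loc1, X→Loc4, Y→Loc1, Z→Loc4; South Co.'s induced payoffs 4, -3, -8, 6; outcome (Loc4, Z), payoffs (7, 6).
North Co. gets 5 moving first and 7 moving second, so North Co. prefers to move second.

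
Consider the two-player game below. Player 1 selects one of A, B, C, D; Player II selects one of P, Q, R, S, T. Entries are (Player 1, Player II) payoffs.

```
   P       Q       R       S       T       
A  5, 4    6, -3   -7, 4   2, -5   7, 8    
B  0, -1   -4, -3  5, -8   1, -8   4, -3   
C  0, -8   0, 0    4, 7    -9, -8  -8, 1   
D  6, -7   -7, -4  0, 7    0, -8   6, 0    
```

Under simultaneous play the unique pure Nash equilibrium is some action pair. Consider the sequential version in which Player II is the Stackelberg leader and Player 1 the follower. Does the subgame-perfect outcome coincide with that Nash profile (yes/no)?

yes

Work backward from Player 1's decision.
- P → Player 1 plays D (best of 5, 0, 0, 6); Player II gets -7.
- Q → Player 1 plays A (best of 6, -4, 0, -7); Player II gets -3.
- R → Player 1 plays B (best of -7, 5, 4, 0); Player II gets -8.
- S → Player 1 plays A (best of 2, 1, -9, 0); Player II gets -5.
- T → Player 1 plays A (best of 7, 4, -8, 6); Player II gets 8.
Maximizing over -7, -3, -8, -5, 8, Player II chooses T. Subgame-perfect outcome: (A, T) with payoffs (7, 8).
For the simultaneous game, intersect best replies.
Player 1's best replies: P→D; Q→A; R→B; S→A; T→A.
Player II's best replies: A→T; B→P; C→R; D→R.
The unique mutual best reply is (A, T), giving (7, 8).
Sequential outcome (A, T) coincides with the Nash profile (A, T).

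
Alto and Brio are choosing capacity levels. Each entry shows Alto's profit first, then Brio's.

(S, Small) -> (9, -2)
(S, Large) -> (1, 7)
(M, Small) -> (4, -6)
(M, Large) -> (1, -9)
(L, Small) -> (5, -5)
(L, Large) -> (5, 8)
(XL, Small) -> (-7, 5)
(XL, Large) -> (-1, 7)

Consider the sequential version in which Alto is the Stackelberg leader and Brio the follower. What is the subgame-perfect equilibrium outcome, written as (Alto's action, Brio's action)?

Work backward from Brio's decision.
- S: BR = Large, leader payoff 1.
- M: BR = Small, leader payoff 4.
- L: BR = Large, leader payoff 5.
- XL: BR = Large, leader payoff -1.
Maximizing over 1, 4, 5, -1, Alto chooses L. Subgame-perfect outcome: (L, Large) with payoffs (5, 8).

(L, Large)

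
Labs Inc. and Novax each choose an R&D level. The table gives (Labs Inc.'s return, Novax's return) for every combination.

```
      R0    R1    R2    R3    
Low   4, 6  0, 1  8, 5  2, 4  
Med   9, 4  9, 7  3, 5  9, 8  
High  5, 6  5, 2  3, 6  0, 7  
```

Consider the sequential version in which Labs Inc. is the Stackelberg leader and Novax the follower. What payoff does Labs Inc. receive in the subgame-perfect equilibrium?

Solve by backward induction (Labs Inc. leads).
- Low: BR = R0, leader payoff 4.
- Med: BR = R3, leader payoff 9.
- High: BR = R3, leader payoff 0.
Among 4, 9, 0, the best is 9 at Med. Subgame-perfect outcome: (Med, R3) with payoffs (9, 8).

9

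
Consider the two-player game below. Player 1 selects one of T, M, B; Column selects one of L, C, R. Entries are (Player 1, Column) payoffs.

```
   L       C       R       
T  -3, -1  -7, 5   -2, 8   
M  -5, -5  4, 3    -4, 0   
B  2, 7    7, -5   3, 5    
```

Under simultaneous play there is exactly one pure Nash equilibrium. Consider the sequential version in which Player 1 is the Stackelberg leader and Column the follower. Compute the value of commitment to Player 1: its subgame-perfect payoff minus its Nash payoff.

Backward induction with Player 1 moving first.
- T: Column compares -1, 5, 8 and picks R; Player 1 would get -2.
- M: Column compares -5, 3, 0 and picks C; Player 1 would get 4.
- B: Column compares 7, -5, 5 and picks L; Player 1 would get 2.
Maximizing over -2, 4, 2, Player 1 chooses M. Subgame-perfect outcome: (M, C) with payoffs (4, 3).
Now find the simultaneous Nash equilibrium.
Player 1's best replies: L→B; C→B; R→B.
Column's best replies: T→R; M→C; B→L.
Only (B, L) has each player best-responding; Nash payoffs (2, 7).
Player 1's commitment gain: 4 − 2 = 2.

2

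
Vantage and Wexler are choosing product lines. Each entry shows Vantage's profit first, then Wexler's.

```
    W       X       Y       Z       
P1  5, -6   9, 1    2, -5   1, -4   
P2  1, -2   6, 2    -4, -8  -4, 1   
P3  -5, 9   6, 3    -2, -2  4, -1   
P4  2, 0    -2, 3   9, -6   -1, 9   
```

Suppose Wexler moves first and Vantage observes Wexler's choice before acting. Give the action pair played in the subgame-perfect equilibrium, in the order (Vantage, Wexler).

Backward induction with Wexler moving first.
- W → Vantage plays P1 (best of 5, 1, -5, 2); Wexler gets -6.
- X → Vantage plays P1 (best of 9, 6, 6, -2); Wexler gets 1.
- Y → Vantage plays P4 (best of 2, -4, -2, 9); Wexler gets -6.
- Z → Vantage plays P3 (best of 1, -4, 4, -1); Wexler gets -1.
Among -6, 1, -6, -1, the best is 1 at X. Subgame-perfect outcome: (P1, X) with payoffs (9, 1).

(P1, X)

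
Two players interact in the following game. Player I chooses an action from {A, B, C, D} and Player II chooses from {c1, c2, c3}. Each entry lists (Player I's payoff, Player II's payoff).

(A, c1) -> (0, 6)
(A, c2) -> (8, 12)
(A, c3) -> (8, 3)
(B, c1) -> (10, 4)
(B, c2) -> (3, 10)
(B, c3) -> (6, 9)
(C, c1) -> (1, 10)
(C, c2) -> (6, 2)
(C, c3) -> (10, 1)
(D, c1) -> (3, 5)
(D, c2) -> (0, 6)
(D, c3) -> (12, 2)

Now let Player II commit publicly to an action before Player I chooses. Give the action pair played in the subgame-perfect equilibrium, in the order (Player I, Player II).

(A, c2)

Backward induction with Player II moving first.
- c1: BR = B, leader payoff 4.
- c2: BR = A, leader payoff 12.
- c3: BR = D, leader payoff 2.
Maximizing over 4, 12, 2, Player II chooses c2. Subgame-perfect outcome: (A, c2) with payoffs (8, 12).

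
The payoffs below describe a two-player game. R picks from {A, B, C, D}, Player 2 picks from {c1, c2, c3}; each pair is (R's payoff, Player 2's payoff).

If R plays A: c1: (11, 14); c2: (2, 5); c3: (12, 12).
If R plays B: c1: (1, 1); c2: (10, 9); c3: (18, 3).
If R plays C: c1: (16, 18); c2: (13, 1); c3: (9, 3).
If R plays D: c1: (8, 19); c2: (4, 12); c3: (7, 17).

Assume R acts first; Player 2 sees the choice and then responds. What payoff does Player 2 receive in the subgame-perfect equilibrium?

18

Backward induction with R moving first.
- A → Player 2 plays c1 (best of 14, 5, 12); R gets 11.
- B → Player 2 plays c2 (best of 1, 9, 3); R gets 10.
- C → Player 2 plays c1 (best of 18, 1, 3); R gets 16.
- D → Player 2 plays c1 (best of 19, 12, 17); R gets 8.
Among 11, 10, 16, 8, the best is 16 at C. Subgame-perfect outcome: (C, c1) with payoffs (16, 18).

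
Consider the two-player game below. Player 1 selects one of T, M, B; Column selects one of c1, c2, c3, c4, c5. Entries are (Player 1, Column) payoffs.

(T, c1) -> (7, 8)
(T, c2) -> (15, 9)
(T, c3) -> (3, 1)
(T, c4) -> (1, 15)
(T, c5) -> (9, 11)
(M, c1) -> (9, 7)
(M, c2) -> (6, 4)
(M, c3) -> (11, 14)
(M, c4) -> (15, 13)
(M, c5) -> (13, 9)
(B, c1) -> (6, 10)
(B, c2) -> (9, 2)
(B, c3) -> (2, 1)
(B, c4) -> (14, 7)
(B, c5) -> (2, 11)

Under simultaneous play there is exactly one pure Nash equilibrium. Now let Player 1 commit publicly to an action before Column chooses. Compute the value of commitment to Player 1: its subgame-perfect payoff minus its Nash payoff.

0

Solve by backward induction (Player 1 leads).
- T: Column compares 8, 9, 1, 15, 11 and picks c4; Player 1 would get 1.
- M: Column compares 7, 4, 14, 13, 9 and picks c3; Player 1 would get 11.
- B: Column compares 10, 2, 1, 7, 11 and picks c5; Player 1 would get 2.
Among 1, 11, 2, the best is 11 at M. Subgame-perfect outcome: (M, c3) with payoffs (11, 14).
Now find the simultaneous Nash equilibrium.
Player 1's best replies: c1→M; c2→T; c3→M; c4→M; c5→M.
Column's best replies: T→c4; M→c3; B→c5.
The unique mutual best reply is (M, c3), giving (11, 14).
Player 1's commitment gain: 11 − 11 = 0.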